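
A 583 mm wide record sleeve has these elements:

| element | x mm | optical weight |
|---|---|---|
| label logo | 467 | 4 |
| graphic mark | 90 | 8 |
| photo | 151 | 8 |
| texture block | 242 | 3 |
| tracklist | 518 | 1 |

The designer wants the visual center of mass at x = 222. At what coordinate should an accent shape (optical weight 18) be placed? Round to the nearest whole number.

x ≈ 238

After adding the accent shape, total weight = 4 + 8 + 8 + 3 + 1 + 18 = 42.
Along x: (5040 + 18·x) / 42 = 222 (existing moment 4·467 + 8·90 + 8·151 + 3·242 + 1·518 = 5040) ⇒ x = (9324 − 5040) / 18 ≈ 238.00.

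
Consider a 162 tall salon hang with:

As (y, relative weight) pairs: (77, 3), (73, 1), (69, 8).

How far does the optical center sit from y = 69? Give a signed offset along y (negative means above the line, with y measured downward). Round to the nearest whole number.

≈ 2

Total weight = 3 + 1 + 8 = 12.
Σw·y = 3·77 + 1·73 + 8·69 = 856, so ȳ = 856/12 ≈ 71.33.
Against y = 69, that's 71.33 − 69 = 2.33.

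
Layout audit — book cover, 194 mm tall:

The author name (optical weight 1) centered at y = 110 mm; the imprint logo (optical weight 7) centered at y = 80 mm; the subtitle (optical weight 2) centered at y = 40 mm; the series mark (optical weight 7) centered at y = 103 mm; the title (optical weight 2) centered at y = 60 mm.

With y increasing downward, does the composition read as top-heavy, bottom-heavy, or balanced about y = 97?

Total weight = 1 + 7 + 2 + 7 + 2 = 19.
y: (1·110 + 7·80 + 2·40 + 7·103 + 2·60) / 19 = 1591 / 19 ≈ 83.74
83.7 vs midline 97 → top-heavy.

top-heavy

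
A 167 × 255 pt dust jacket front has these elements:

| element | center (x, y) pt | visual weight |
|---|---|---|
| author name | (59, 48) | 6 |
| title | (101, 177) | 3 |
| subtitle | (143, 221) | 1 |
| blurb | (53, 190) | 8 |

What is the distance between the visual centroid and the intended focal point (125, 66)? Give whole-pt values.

≈ 95 pt

Σw = 6 + 3 + 1 + 8 = 18.
x: (6·59 + 3·101 + 1·143 + 8·53) / 18 = 1224 / 18 ≈ 68.00
y: (6·48 + 3·177 + 1·221 + 8·190) / 18 = 2560 / 18 ≈ 142.22
From (125, 66): dx = -57.00, dy = 76.22, so the distance is √(dx²+dy²) ≈ 95.18.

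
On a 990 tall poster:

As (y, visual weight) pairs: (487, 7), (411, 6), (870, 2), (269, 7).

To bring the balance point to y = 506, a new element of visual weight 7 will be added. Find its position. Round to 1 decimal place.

With the new element, Σw becomes 7 + 6 + 2 + 7 + 7 = 29.
y: need Σw·y = 29·506 = 14674. Existing = 7·487 + 6·411 + 2·870 + 7·269 = 9498. Remainder 5176 / 7 ≈ 739.43.

y ≈ 739.4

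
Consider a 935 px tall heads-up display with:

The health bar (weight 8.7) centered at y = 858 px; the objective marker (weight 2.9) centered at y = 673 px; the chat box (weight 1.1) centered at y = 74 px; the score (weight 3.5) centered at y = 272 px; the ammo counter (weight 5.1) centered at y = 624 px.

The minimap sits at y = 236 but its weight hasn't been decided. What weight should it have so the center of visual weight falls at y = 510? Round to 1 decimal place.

Existing Σw = 21.3 (8.7 + 2.9 + 1.1 + 3.5 + 5.1); existing moment 8.7·858 + 2.9·673 + 1.1·74 + 3.5·272 + 5.1·624 = 13632.1.
Balance at y = 510 requires (13632.1 + w·236) / (21.3 + w) = 510.
So w = (510·21.3 − 13632.1)/(236 − 510) = -2769.1/-274 ≈ 10.11.

w ≈ 10.1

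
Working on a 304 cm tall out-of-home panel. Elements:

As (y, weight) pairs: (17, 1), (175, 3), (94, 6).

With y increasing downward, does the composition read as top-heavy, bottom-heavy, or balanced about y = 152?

Weights sum to 1 + 3 + 6 = 10.
y-moment: 1·17 + 3·175 + 6·94 = 1106; centroid 1106/10 ≈ 110.60.
Since 110.6 is above (smaller y than) 152, the composition reads top-heavy.

top-heavy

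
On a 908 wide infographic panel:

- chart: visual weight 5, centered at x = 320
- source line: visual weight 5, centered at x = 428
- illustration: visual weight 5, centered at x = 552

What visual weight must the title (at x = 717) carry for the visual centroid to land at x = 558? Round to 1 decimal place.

w ≈ 11.8

Fixed elements: Σw = 5 + 5 + 5 = 15, Σw·x = 5·320 + 5·428 + 5·552 = 6500.
Set Σw·x/Σw = 558: (6500 + 717w) = 558·(15 + w).
Solving: w = (558·15 − 6500) / (717 − 558) = 1870 / 159 ≈ 11.76.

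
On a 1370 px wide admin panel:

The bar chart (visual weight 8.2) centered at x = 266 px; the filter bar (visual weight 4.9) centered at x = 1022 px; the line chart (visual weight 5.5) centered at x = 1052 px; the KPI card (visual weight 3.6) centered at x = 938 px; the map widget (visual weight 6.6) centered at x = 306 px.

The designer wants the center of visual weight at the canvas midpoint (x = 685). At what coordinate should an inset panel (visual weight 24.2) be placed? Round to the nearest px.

x ≈ 741

With the inset panel, Σw becomes 8.2 + 4.9 + 5.5 + 3.6 + 6.6 + 24.2 = 53.0.
x: need Σw·x = 53.0·685 = 36305.0. Existing = 8.2·266 + 4.9·1022 + 5.5·1052 + 3.6·938 + 6.6·306 = 18371.4. Remainder 17933.6 / 24.2 ≈ 741.06.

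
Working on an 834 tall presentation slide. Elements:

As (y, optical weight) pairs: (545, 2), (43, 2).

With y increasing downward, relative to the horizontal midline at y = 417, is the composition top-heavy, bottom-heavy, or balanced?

top-heavy

Total weight = 2 + 2 = 4.
Σw·y = 2·545 + 2·43 = 1176, so ȳ = 1176/4 ≈ 294.00.
294.0 lies above (smaller y than) the midline 417, so the layout is top-heavy.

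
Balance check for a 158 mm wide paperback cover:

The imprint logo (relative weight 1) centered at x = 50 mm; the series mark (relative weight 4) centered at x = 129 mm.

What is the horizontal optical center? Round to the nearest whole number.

x ≈ 113

Weights sum to 1 + 4 = 5.
x-moment: 1·50 + 4·129 = 566; centroid 566/5 ≈ 113.20.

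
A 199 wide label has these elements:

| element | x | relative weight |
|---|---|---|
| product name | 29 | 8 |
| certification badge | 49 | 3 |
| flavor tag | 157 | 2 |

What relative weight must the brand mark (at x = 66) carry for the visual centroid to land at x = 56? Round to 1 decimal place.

Existing Σw = 13 (8 + 3 + 2); existing moment 8·29 + 3·49 + 2·157 = 693.
Balance at x = 56 requires (693 + w·66) / (13 + w) = 56.
So w = (56·13 − 693)/(66 − 56) = 35/10 ≈ 3.50.

w ≈ 3.5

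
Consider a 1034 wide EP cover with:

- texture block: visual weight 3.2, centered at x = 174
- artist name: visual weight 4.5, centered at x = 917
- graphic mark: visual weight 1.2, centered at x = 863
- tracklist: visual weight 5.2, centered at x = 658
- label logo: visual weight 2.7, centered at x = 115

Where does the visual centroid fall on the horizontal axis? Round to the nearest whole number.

x ≈ 563

Weights sum to 3.2 + 4.5 + 1.2 + 5.2 + 2.7 = 16.8.
x-moment: 3.2·174 + 4.5·917 + 1.2·863 + 5.2·658 + 2.7·115 = 9451.0; centroid 9451.0/16.8 ≈ 562.56.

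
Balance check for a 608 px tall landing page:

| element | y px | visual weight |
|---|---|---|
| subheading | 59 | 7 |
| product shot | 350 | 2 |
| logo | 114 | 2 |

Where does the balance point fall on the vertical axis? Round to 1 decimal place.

Σw = 7 + 2 + 2 = 11.
y: (7·59 + 2·350 + 2·114) / 11 = 1341 / 11 ≈ 121.91

y ≈ 121.9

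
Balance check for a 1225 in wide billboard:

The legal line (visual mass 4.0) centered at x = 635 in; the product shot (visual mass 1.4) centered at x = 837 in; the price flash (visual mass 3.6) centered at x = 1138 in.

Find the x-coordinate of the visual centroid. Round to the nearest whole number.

Total weight = 4.0 + 1.4 + 3.6 = 9.0.
x: (4.0·635 + 1.4·837 + 3.6·1138) / 9.0 = 7808.6 / 9.0 ≈ 867.62

x ≈ 868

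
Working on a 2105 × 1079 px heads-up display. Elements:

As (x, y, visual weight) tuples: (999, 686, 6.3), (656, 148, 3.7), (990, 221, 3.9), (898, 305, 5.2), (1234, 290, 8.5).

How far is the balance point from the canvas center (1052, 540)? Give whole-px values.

≈ 191 px

Total weight = 6.3 + 3.7 + 3.9 + 5.2 + 8.5 = 27.6.
x: (6.3·999 + 3.7·656 + 3.9·990 + 5.2·898 + 8.5·1234) / 27.6 = 27740.5 / 27.6 ≈ 1005.09
y: (6.3·686 + 3.7·148 + 3.9·221 + 5.2·305 + 8.5·290) / 27.6 = 9782.3 / 27.6 ≈ 354.43
From (1052, 540): dx = -46.91, dy = -185.57, so the distance is √(dx²+dy²) ≈ 191.41.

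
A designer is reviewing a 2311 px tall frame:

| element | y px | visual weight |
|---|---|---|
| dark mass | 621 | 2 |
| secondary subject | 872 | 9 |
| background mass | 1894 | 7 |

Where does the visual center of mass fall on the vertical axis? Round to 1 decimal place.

Total weight = 2 + 9 + 7 = 18.
y: (2·621 + 9·872 + 7·1894) / 18 = 22348 / 18 ≈ 1241.56

y ≈ 1241.6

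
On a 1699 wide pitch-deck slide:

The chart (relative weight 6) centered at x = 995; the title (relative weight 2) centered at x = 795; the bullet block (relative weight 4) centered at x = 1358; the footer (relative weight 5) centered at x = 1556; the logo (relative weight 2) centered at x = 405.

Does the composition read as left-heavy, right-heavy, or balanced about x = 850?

right-heavy

Total weight = 6 + 2 + 4 + 5 + 2 = 19.
x-moment: 6·995 + 2·795 + 4·1358 + 5·1556 + 2·405 = 21582; centroid 21582/19 ≈ 1135.89.
Since 1135.9 is right of 850, the composition reads right-heavy.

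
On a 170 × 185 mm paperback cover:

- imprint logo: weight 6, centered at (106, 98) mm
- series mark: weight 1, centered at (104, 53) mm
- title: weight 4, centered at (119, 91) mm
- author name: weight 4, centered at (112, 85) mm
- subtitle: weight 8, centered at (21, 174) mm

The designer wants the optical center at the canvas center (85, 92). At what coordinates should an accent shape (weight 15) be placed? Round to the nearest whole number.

(93, 51)

After adding the accent shape, total weight = 6 + 1 + 4 + 4 + 8 + 15 = 38.
x: need Σw·x = 38·85 = 3230. Existing = 6·106 + 1·104 + 4·119 + 4·112 + 8·21 = 1832. Remainder 1398 / 15 ≈ 93.20.
y: need Σw·y = 38·92 = 3496. Existing = 6·98 + 1·53 + 4·91 + 4·85 + 8·174 = 2737. Remainder 759 / 15 ≈ 50.60.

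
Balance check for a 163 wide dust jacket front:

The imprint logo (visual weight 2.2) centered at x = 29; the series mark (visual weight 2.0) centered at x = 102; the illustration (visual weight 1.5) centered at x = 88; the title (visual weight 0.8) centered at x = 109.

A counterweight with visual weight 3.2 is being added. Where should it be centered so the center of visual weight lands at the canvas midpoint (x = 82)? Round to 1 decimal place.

x ≈ 96.4

New total weight: (2.2 + 2.0 + 1.5 + 0.8) + 3.2 = 9.7.
x: target moment 9.7×82 = 795.4; current 2.2·29 + 2.0·102 + 1.5·88 + 0.8·109 = 487.0; the counterweight supplies 308.4, so x = 308.4/3.2 ≈ 96.37.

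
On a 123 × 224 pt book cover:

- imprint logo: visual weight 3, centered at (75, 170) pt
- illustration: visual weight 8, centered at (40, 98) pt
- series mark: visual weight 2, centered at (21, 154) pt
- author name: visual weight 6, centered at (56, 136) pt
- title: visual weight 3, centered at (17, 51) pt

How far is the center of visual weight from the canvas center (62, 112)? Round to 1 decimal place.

≈ 18.4 pt

Total weight = 3 + 8 + 2 + 6 + 3 = 22.
x-moment: 3·75 + 8·40 + 2·21 + 6·56 + 3·17 = 974; centroid 974/22 ≈ 44.27.
y-moment: 3·170 + 8·98 + 2·154 + 6·136 + 3·51 = 2571; centroid 2571/22 ≈ 116.86.
Relative to (62, 112): Δ = (-17.73, 4.86); |Δ| = √(-17.73² + 4.86²) ≈ 18.38.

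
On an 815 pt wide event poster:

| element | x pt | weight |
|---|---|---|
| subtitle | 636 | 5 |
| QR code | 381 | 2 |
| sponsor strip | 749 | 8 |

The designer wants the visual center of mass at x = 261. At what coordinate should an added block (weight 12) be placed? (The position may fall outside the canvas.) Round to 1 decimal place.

x ≈ -240.6

New total weight: (5 + 2 + 8) + 12 = 27.
x: target moment 27×261 = 7047; current 5·636 + 2·381 + 8·749 = 9934; the added block supplies -2887, so x = -2887/12 ≈ -240.58.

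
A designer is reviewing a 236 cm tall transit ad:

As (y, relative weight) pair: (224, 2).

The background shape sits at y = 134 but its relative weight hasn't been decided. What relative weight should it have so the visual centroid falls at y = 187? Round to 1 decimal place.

Known: weight 2 with moment 2·224 = 448.
Balance at y = 187 requires (448 + w·134) / (2 + w) = 187.
So w = (187·2 − 448)/(134 − 187) = -74/-53 ≈ 1.40.

w ≈ 1.4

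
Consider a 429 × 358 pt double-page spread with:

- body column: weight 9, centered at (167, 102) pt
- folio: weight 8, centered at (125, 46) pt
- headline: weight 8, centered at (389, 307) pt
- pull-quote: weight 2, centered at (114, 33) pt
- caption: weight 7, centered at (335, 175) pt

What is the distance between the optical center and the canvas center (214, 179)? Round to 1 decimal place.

Total weight = 9 + 8 + 8 + 2 + 7 = 34.
x-moment: 9·167 + 8·125 + 8·389 + 2·114 + 7·335 = 8188; centroid 8188/34 ≈ 240.82.
y-moment: 9·102 + 8·46 + 8·307 + 2·33 + 7·175 = 5033; centroid 5033/34 ≈ 148.03.
From (214, 179): dx = 26.82, dy = -30.97, so the distance is √(dx²+dy²) ≈ 40.97.

≈ 41.0 pt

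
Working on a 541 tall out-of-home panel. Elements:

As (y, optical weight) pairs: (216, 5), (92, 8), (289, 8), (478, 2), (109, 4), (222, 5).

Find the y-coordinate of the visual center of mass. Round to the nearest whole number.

Σw = 5 + 8 + 8 + 2 + 4 + 5 = 32.
y-moment: 5·216 + 8·92 + 8·289 + 2·478 + 4·109 + 5·222 = 6630; centroid 6630/32 ≈ 207.19.

y ≈ 207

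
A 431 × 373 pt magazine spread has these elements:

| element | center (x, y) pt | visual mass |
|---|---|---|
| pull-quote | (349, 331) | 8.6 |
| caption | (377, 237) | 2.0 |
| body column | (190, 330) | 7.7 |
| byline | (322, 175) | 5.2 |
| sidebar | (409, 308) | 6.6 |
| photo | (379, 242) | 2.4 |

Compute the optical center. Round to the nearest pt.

(323, 289)

Σw = 8.6 + 2.0 + 7.7 + 5.2 + 6.6 + 2.4 = 32.5.
Σw·x = 10501.8; x̄ = 10501.8/32.5 ≈ 323.13.
y: moment 9385.2 / weight 32.5 ≈ 288.78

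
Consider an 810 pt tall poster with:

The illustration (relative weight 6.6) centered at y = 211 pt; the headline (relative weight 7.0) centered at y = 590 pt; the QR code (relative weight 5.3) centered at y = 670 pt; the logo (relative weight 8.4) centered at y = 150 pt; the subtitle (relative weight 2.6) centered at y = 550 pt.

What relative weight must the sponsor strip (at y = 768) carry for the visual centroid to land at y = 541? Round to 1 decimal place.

Fixed elements: Σw = 6.6 + 7.0 + 5.3 + 8.4 + 2.6 = 29.9, Σw·y = 6.6·211 + 7.0·590 + 5.3·670 + 8.4·150 + 2.6·550 = 11763.6.
Set Σw·y/Σw = 541: (11763.6 + 768w) = 541·(29.9 + w).
So w = (541·29.9 − 11763.6)/(768 − 541) = 4412.3/227 ≈ 19.44.

w ≈ 19.4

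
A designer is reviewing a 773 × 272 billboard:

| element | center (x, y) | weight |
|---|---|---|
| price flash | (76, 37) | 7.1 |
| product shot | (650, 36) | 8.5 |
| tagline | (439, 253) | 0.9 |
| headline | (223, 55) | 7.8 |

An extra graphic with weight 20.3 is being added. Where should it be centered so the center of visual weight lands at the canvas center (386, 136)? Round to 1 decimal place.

New total weight: (7.1 + 8.5 + 0.9 + 7.8) + 20.3 = 44.6.
x: target moment 44.6×386 = 17215.6; current 7.1·76 + 8.5·650 + 0.9·439 + 7.8·223 = 8199.1; the extra graphic supplies 9016.5, so x = 9016.5/20.3 ≈ 444.16.
y: target moment 44.6×136 = 6065.6; current 7.1·37 + 8.5·36 + 0.9·253 + 7.8·55 = 1225.4; the extra graphic supplies 4840.2, so y = 4840.2/20.3 ≈ 238.43.

(444.2, 238.4)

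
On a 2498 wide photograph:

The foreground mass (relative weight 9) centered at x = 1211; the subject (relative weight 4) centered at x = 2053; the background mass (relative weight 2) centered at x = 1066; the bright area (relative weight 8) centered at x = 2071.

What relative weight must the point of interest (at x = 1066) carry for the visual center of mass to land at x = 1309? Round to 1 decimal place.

Known weights sum to 9 + 4 + 2 + 8 = 23; their moment is 9·1211 + 4·2053 + 2·1066 + 8·2071 = 37811.
For the centroid to hit 1309: (37811 + w·1066) / (23 + w) = 1309.
So w = (1309·23 − 37811)/(1066 − 1309) = -7704/-243 ≈ 31.70.

w ≈ 31.7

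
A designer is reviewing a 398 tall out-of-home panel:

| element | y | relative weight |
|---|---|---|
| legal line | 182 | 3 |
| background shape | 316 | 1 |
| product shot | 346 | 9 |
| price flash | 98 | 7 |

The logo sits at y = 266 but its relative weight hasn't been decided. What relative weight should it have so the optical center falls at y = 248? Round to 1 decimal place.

w ≈ 16.6

Fixed elements: Σw = 3 + 1 + 9 + 7 = 20, Σw·y = 3·182 + 1·316 + 9·346 + 7·98 = 4662.
Set Σw·y/Σw = 248: (4662 + 266w) = 248·(20 + w).
So w = (248·20 − 4662)/(266 − 248) = 298/18 ≈ 16.56.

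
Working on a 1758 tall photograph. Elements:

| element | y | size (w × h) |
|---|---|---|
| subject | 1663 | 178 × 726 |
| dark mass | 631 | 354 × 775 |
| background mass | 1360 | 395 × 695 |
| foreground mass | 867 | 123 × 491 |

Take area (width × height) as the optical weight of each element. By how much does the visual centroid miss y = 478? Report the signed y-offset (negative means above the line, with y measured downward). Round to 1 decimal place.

≈ 623.9

Areas → weights: subject 178·726 = 129228, dark mass 354·775 = 274350, background mass 395·695 = 274525, foreground mass 123·491 = 60393; Σw = 738496.
y: (129228·1663 + 274350·631 + 274525·1360 + 60393·867) / 738496 = 813735745 / 738496 ≈ 1101.88
Difference: 1101.88 − 478 ≈ 623.88.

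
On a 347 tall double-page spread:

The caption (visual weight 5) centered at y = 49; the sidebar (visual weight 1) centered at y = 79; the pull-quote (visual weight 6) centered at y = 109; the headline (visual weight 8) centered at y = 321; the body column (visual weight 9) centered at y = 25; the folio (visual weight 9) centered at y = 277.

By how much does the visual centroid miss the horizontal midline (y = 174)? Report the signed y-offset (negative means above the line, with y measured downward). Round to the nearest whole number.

Total weight = 5 + 1 + 6 + 8 + 9 + 9 = 38.
y: moment 6264 / weight 38 ≈ 164.84
Against y = 174, that's 164.84 − 174 = -9.16.

≈ -9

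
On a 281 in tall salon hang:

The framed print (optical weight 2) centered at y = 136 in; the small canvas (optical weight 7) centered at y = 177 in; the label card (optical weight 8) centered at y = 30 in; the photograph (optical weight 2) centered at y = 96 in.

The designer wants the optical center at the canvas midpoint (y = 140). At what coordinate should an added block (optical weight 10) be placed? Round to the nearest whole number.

y ≈ 212

After adding the added block, total weight = 2 + 7 + 8 + 2 + 10 = 29.
y: target moment 29×140 = 4060; current 2·136 + 7·177 + 8·30 + 2·96 = 1943; the added block supplies 2117, so y = 2117/10 ≈ 211.70.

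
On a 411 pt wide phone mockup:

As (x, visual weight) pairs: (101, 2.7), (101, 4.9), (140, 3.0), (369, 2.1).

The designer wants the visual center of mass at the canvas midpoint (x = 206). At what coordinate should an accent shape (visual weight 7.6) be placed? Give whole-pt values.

x ≈ 292

After adding the accent shape, total weight = 2.7 + 4.9 + 3.0 + 2.1 + 7.6 = 20.3.
Along x: (1962.5 + 7.6·x) / 20.3 = 206 (existing moment 2.7·101 + 4.9·101 + 3.0·140 + 2.1·369 = 1962.5) ⇒ x = (4181.8 − 1962.5) / 7.6 ≈ 292.01.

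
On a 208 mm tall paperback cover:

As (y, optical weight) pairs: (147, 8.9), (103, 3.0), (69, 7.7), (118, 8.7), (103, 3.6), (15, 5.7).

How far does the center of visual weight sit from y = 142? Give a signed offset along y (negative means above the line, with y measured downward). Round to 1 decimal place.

Weights sum to 8.9 + 3.0 + 7.7 + 8.7 + 3.6 + 5.7 = 37.6.
y-moment: 8.9·147 + 3.0·103 + 7.7·69 + 8.7·118 + 3.6·103 + 5.7·15 = 3631.5; centroid 3631.5/37.6 ≈ 96.58.
Difference: 96.58 − 142 ≈ -45.42.

≈ -45.4 mm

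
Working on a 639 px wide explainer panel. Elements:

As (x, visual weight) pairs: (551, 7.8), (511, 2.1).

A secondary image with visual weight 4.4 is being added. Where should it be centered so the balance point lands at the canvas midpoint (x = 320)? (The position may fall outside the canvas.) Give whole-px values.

x ≈ -181

With the secondary image, Σw becomes 7.8 + 2.1 + 4.4 = 14.3.
x: need Σw·x = 14.3·320 = 4576.0. Existing = 7.8·551 + 2.1·511 = 5370.9. Remainder -794.9 / 4.4 ≈ -180.66.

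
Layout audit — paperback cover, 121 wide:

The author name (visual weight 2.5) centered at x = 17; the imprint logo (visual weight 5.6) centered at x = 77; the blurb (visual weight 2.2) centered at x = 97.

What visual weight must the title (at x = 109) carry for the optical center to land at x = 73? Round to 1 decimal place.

Known weights sum to 2.5 + 5.6 + 2.2 = 10.3; their moment is 2.5·17 + 5.6·77 + 2.2·97 = 687.1.
For the centroid to hit 73: (687.1 + w·109) / (10.3 + w) = 73.
Solving: w = (73·10.3 − 687.1) / (109 − 73) = 64.8 / 36 ≈ 1.80.

w ≈ 1.8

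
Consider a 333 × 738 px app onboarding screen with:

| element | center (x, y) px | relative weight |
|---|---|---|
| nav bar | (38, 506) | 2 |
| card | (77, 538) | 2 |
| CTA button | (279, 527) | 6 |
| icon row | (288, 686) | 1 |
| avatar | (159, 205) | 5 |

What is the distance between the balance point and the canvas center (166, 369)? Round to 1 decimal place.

≈ 69.2 px

Weights sum to 2 + 2 + 6 + 1 + 5 = 16.
Σw·x = 2·38 + 2·77 + 6·279 + 1·288 + 5·159 = 2987, so x̄ = 2987/16 ≈ 186.69.
Σw·y = 2·506 + 2·538 + 6·527 + 1·686 + 5·205 = 6961, so ȳ = 6961/16 ≈ 435.06.
Offset from (166, 369): Δx ≈ 20.69, Δy ≈ 66.06; distance = √(Δx² + Δy²) ≈ 69.23.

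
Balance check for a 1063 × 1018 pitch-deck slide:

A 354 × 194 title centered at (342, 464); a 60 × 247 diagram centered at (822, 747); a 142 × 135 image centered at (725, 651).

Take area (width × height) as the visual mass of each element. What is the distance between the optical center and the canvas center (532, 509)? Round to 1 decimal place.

Taking area as weight: title 354·194 = 68676, diagram 60·247 = 14820, image 142·135 = 19170. Sum 102666.
x: (68676·342 + 14820·822 + 19170·725) / 102666 = 49567482 / 102666 ≈ 482.80
y: (68676·464 + 14820·747 + 19170·651) / 102666 = 55415874 / 102666 ≈ 539.77
From (532, 509): dx = -49.20, dy = 30.77, so the distance is √(dx²+dy²) ≈ 58.03.

≈ 58.0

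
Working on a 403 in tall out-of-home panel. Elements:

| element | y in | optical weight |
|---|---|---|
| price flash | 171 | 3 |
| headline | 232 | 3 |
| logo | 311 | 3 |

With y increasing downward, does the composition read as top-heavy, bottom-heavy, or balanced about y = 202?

bottom-heavy

Total weight = 3 + 3 + 3 = 9.
y-moment: 3·171 + 3·232 + 3·311 = 2142; centroid 2142/9 ≈ 238.00.
238.0 vs midline 202 → bottom-heavy.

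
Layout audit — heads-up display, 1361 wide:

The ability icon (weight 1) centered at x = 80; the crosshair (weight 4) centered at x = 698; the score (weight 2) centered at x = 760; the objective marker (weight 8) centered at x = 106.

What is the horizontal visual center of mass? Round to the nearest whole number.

x ≈ 349

Σw = 1 + 4 + 2 + 8 = 15.
x: (1·80 + 4·698 + 2·760 + 8·106) / 15 = 5240 / 15 ≈ 349.33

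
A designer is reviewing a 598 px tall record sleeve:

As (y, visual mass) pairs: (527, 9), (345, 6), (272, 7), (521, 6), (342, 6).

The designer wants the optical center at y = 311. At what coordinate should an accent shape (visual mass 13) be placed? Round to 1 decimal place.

After adding the accent shape, total weight = 9 + 6 + 7 + 6 + 6 + 13 = 47.
Along y: (13895 + 13·y) / 47 = 311 (existing moment 9·527 + 6·345 + 7·272 + 6·521 + 6·342 = 13895) ⇒ y = (14617 − 13895) / 13 ≈ 55.54.

y ≈ 55.5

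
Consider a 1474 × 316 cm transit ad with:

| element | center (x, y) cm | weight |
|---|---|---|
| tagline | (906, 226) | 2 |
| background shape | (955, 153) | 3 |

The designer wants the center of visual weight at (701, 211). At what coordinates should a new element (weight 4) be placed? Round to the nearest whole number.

With the new element, Σw becomes 2 + 3 + 4 = 9.
Along x: (4677 + 4·x) / 9 = 701 (existing moment 2·906 + 3·955 = 4677) ⇒ x = (6309 − 4677) / 4 ≈ 408.00.
Along y: (911 + 4·y) / 9 = 211 (existing moment 2·226 + 3·153 = 911) ⇒ y = (1899 − 911) / 4 ≈ 247.00.

(408, 247)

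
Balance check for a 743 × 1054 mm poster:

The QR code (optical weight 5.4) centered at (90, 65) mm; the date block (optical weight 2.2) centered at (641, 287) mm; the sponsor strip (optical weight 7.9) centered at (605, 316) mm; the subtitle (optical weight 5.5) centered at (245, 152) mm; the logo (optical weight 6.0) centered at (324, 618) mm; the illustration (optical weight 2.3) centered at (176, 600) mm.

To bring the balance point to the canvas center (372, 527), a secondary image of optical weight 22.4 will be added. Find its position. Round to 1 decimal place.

(395.6, 796.6)

With the secondary image, Σw becomes 5.4 + 2.2 + 7.9 + 5.5 + 6.0 + 2.3 + 22.4 = 51.7.
Along x: (10372.0 + 22.4·x) / 51.7 = 372 (existing moment 5.4·90 + 2.2·641 + 7.9·605 + 5.5·245 + 6.0·324 + 2.3·176 = 10372.0) ⇒ x = (19232.4 − 10372.0) / 22.4 ≈ 395.55.
Along y: (9402.8 + 22.4·y) / 51.7 = 527 (existing moment 5.4·65 + 2.2·287 + 7.9·316 + 5.5·152 + 6.0·618 + 2.3·600 = 9402.8) ⇒ y = (27245.9 − 9402.8) / 22.4 ≈ 796.57.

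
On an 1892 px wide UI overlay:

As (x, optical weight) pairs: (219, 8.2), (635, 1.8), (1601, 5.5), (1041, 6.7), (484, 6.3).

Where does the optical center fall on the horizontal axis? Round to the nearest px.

Σw = 8.2 + 1.8 + 5.5 + 6.7 + 6.3 = 28.5.
x-moment: 8.2·219 + 1.8·635 + 5.5·1601 + 6.7·1041 + 6.3·484 = 21768.2; centroid 21768.2/28.5 ≈ 763.80.

x ≈ 764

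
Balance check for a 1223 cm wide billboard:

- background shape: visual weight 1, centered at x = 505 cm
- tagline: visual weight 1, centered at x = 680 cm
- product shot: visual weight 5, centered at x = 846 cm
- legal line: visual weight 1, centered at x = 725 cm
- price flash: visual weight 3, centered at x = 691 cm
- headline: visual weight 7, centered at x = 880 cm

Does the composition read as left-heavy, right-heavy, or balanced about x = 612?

right-heavy

Weights sum to 1 + 1 + 5 + 1 + 3 + 7 = 18.
x: (1·505 + 1·680 + 5·846 + 1·725 + 3·691 + 7·880) / 18 = 14373 / 18 ≈ 798.50
Since 798.5 is right of 612, the composition reads right-heavy.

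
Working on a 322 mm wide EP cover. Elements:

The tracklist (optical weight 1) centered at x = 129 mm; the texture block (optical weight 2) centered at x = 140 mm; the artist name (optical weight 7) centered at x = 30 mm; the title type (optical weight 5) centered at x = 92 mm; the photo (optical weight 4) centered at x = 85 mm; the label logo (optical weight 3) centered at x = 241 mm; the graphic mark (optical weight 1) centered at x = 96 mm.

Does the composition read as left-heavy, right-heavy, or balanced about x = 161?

left-heavy

Total weight = 1 + 2 + 7 + 5 + 4 + 3 + 1 = 23.
x: moment 2238 / weight 23 ≈ 97.30
Since 97.3 is left of 161, the composition reads left-heavy.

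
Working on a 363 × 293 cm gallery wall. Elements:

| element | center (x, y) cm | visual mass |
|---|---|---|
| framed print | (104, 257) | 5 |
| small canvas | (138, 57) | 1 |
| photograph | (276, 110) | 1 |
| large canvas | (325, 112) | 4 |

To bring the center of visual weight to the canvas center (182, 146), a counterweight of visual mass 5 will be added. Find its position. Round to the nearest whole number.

With the counterweight, Σw becomes 5 + 1 + 1 + 4 + 5 = 16.
Along x: (2234 + 5·x) / 16 = 182 (existing moment 5·104 + 1·138 + 1·276 + 4·325 = 2234) ⇒ x = (2912 − 2234) / 5 ≈ 135.60.
Along y: (1900 + 5·y) / 16 = 146 (existing moment 5·257 + 1·57 + 1·110 + 4·112 = 1900) ⇒ y = (2336 − 1900) / 5 ≈ 87.20.

(136, 87)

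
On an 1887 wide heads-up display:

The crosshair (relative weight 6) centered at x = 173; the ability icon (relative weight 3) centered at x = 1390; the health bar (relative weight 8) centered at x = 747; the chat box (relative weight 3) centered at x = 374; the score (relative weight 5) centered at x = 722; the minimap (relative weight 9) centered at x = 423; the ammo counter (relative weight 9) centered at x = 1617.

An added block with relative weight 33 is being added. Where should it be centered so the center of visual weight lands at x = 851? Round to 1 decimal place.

x ≈ 921.2

After adding the added block, total weight = 6 + 3 + 8 + 3 + 5 + 9 + 9 + 33 = 76.
Along x: (34276 + 33·x) / 76 = 851 (existing moment 6·173 + 3·1390 + 8·747 + 3·374 + 5·722 + 9·423 + 9·1617 = 34276) ⇒ x = (64676 − 34276) / 33 ≈ 921.21.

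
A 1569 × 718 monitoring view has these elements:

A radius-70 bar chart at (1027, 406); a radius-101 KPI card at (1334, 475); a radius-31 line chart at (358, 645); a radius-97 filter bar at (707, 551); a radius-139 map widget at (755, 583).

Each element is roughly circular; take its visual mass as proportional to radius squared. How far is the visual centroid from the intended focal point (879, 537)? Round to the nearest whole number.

Weights ∝ r²: bar chart 70² = 4900, KPI card 101² = 10201, line chart 31² = 961, filter bar 97² = 9409, map widget 139² = 19321; Σw = 44792.
x: (4900·1027 + 10201·1334 + 961·358 + 9409·707 + 19321·755) / 44792 = 40223990 / 44792 ≈ 898.02
y: (4900·406 + 10201·475 + 961·645 + 9409·551 + 19321·583) / 44792 = 23903222 / 44792 ≈ 533.65
Relative to (879, 537): Δ = (19.02, -3.35); |Δ| = √(19.02² + -3.35²) ≈ 19.31.

≈ 19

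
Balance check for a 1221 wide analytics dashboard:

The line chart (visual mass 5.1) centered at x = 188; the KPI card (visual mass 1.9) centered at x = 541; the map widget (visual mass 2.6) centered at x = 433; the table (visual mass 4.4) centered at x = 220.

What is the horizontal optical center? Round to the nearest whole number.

Σw = 5.1 + 1.9 + 2.6 + 4.4 = 14.0.
x-moment: 5.1·188 + 1.9·541 + 2.6·433 + 4.4·220 = 4080.5; centroid 4080.5/14.0 ≈ 291.46.

x ≈ 291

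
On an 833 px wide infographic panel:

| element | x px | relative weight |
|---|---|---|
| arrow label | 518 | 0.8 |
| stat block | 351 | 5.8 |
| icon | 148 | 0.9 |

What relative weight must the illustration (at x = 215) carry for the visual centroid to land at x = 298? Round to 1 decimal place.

w ≈ 4.2

Fixed elements: Σw = 0.8 + 5.8 + 0.9 = 7.5, Σw·x = 0.8·518 + 5.8·351 + 0.9·148 = 2583.4.
Set Σw·x/Σw = 298: (2583.4 + 215w) = 298·(7.5 + w).
So w = (298·7.5 − 2583.4)/(215 − 298) = -348.4/-83 ≈ 4.20.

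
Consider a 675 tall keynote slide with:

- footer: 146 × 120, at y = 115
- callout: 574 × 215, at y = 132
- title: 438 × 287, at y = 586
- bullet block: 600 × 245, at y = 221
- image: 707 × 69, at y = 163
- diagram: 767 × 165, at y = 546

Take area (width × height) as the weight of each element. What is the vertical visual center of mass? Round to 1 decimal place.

Areas: footer 146·120 = 17520, callout 574·215 = 123410, title 438·287 = 125706, bullet block 600·245 = 147000, image 707·69 = 48783, diagram 767·165 = 126555. Total weight = 588974.
Σw·y = 17520·115 + 123410·132 + 125706·586 + 147000·221 + 48783·163 + 126555·546 = 201506295, so ȳ = 201506295/588974 ≈ 342.13.

y ≈ 342.1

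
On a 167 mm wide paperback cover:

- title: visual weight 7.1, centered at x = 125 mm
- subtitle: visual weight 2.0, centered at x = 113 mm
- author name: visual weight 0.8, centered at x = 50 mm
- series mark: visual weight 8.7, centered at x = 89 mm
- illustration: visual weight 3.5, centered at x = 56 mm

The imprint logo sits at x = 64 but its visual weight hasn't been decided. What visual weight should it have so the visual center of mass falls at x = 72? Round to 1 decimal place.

w ≈ 66.6

Fixed elements: Σw = 7.1 + 2.0 + 0.8 + 8.7 + 3.5 = 22.1, Σw·x = 7.1·125 + 2.0·113 + 0.8·50 + 8.7·89 + 3.5·56 = 2123.8.
Balance at x = 72 requires (2123.8 + w·64) / (22.1 + w) = 72.
Solving: w = (72·22.1 − 2123.8) / (64 − 72) = -532.6 / -8 ≈ 66.58.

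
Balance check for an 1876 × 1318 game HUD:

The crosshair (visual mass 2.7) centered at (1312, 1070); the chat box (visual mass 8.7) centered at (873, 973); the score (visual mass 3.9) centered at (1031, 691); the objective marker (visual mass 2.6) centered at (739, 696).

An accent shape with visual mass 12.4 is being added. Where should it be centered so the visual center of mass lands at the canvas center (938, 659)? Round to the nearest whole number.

After adding the accent shape, total weight = 2.7 + 8.7 + 3.9 + 2.6 + 12.4 = 30.3.
x: need Σw·x = 30.3·938 = 28421.4. Existing = 2.7·1312 + 8.7·873 + 3.9·1031 + 2.6·739 = 17079.8. Remainder 11341.6 / 12.4 ≈ 914.65.
y: need Σw·y = 30.3·659 = 19967.7. Existing = 2.7·1070 + 8.7·973 + 3.9·691 + 2.6·696 = 15858.6. Remainder 4109.1 / 12.4 ≈ 331.38.

(915, 331)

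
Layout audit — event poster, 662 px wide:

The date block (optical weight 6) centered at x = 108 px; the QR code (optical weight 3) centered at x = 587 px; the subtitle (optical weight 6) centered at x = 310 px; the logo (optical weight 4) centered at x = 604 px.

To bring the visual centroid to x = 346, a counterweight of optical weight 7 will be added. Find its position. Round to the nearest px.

x ≈ 330

After adding the counterweight, total weight = 6 + 3 + 6 + 4 + 7 = 26.
x: target moment 26×346 = 8996; current 6·108 + 3·587 + 6·310 + 4·604 = 6685; the counterweight supplies 2311, so x = 2311/7 ≈ 330.14.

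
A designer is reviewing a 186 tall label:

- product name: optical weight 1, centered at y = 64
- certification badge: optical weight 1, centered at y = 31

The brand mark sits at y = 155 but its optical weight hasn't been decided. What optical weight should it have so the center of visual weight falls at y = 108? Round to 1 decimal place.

w ≈ 2.6

Fixed elements: Σw = 1 + 1 = 2, Σw·y = 1·64 + 1·31 = 95.
For the centroid to hit 108: (95 + w·155) / (2 + w) = 108.
Solving: w = (108·2 − 95) / (155 − 108) = 121 / 47 ≈ 2.57.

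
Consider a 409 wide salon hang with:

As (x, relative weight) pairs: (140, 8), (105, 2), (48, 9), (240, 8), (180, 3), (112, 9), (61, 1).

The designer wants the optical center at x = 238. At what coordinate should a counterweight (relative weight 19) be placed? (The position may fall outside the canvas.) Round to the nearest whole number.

x ≈ 461

New total weight: (8 + 2 + 9 + 8 + 3 + 9 + 1) + 19 = 59.
x: need Σw·x = 59·238 = 14042. Existing = 8·140 + 2·105 + 9·48 + 8·240 + 3·180 + 9·112 + 1·61 = 5291. Remainder 8751 / 19 ≈ 460.58.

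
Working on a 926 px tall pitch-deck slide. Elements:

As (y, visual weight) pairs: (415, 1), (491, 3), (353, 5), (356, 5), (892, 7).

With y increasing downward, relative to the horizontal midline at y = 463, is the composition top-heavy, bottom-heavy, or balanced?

bottom-heavy

Σw = 1 + 3 + 5 + 5 + 7 = 21.
y-moment: 1·415 + 3·491 + 5·353 + 5·356 + 7·892 = 11677; centroid 11677/21 ≈ 556.05.
556.0 vs midline 463 → bottom-heavy.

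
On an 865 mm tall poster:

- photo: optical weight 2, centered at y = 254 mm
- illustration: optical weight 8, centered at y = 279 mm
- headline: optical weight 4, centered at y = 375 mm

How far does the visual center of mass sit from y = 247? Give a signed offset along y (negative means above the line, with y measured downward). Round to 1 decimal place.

≈ 55.9 mm

Σw = 2 + 8 + 4 = 14.
Σw·y = 2·254 + 8·279 + 4·375 = 4240, so ȳ = 4240/14 ≈ 302.86.
Offset from y = 247: 302.86 − 247 ≈ 55.86.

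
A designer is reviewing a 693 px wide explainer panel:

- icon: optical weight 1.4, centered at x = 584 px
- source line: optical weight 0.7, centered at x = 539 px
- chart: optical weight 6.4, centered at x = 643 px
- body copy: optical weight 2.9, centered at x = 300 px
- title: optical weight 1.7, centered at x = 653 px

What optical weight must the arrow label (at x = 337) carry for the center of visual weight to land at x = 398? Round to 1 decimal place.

Known weights sum to 1.4 + 0.7 + 6.4 + 2.9 + 1.7 = 13.1; their moment is 1.4·584 + 0.7·539 + 6.4·643 + 2.9·300 + 1.7·653 = 7290.2.
Balance at x = 398 requires (7290.2 + w·337) / (13.1 + w) = 398.
Solving: w = (398·13.1 − 7290.2) / (337 − 398) = -2076.4 / -61 ≈ 34.04.

w ≈ 34.0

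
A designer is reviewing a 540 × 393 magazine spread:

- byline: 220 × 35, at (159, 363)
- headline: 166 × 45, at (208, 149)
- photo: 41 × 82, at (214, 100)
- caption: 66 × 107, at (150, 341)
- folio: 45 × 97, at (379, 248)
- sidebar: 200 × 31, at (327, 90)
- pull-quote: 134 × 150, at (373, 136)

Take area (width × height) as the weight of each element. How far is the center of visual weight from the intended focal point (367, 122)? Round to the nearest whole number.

≈ 114

Areas: byline 220·35 = 7700, headline 166·45 = 7470, photo 41·82 = 3362, caption 66·107 = 7062, folio 45·97 = 4365, sidebar 200·31 = 6200, pull-quote 134·150 = 20100. Total weight = 56259.
x: moment 15735863 / weight 56259 ≈ 279.70
y: moment 11026592 / weight 56259 ≈ 196.00
From (367, 122): dx = -87.30, dy = 74.00, so the distance is √(dx²+dy²) ≈ 114.44.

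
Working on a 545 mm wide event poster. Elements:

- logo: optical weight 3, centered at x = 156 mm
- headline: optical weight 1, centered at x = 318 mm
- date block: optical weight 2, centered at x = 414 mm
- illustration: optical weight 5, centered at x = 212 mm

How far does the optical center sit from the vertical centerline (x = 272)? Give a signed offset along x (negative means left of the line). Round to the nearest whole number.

≈ -29 mm

Σw = 3 + 1 + 2 + 5 = 11.
Σw·x = 3·156 + 1·318 + 2·414 + 5·212 = 2674, so x̄ = 2674/11 ≈ 243.09.
Against x = 272, that's 243.09 − 272 = -28.91.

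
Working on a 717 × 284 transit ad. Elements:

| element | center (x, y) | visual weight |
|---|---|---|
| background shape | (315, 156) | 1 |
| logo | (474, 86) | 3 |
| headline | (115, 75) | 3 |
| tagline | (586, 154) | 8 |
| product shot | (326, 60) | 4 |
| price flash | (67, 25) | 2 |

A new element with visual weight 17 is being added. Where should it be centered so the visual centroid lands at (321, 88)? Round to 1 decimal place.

New total weight: (1 + 3 + 3 + 8 + 4 + 2) + 17 = 38.
x: target moment 38×321 = 12198; current 1·315 + 3·474 + 3·115 + 8·586 + 4·326 + 2·67 = 8208; the new element supplies 3990, so x = 3990/17 ≈ 234.71.
y: target moment 38×88 = 3344; current 1·156 + 3·86 + 3·75 + 8·154 + 4·60 + 2·25 = 2161; the new element supplies 1183, so y = 1183/17 ≈ 69.59.

(234.7, 69.6)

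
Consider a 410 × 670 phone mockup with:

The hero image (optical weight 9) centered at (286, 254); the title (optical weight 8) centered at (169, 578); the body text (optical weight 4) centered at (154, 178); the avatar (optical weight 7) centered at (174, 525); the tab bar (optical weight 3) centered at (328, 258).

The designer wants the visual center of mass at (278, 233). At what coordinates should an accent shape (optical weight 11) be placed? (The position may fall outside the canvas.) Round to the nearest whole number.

After adding the accent shape, total weight = 9 + 8 + 4 + 7 + 3 + 11 = 42.
x: need Σw·x = 42·278 = 11676. Existing = 9·286 + 8·169 + 4·154 + 7·174 + 3·328 = 6744. Remainder 4932 / 11 ≈ 448.36.
y: need Σw·y = 42·233 = 9786. Existing = 9·254 + 8·578 + 4·178 + 7·525 + 3·258 = 12071. Remainder -2285 / 11 ≈ -207.73.

(448, -208)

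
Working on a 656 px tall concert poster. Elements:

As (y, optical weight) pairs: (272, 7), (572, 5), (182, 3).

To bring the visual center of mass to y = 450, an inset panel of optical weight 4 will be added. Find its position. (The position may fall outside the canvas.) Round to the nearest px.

New total weight: (7 + 5 + 3) + 4 = 19.
Along y: (5310 + 4·y) / 19 = 450 (existing moment 7·272 + 5·572 + 3·182 = 5310) ⇒ y = (8550 − 5310) / 4 ≈ 810.00.

y ≈ 810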